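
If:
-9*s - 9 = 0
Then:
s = -1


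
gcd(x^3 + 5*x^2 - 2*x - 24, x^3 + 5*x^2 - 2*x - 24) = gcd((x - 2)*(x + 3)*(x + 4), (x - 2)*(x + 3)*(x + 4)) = x^3 + 5*x^2 - 2*x - 24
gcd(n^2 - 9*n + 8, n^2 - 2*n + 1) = n - 1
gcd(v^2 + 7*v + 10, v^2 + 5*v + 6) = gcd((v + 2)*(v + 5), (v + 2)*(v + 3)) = v + 2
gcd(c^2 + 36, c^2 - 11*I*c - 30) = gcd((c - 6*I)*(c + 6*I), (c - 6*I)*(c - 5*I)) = c - 6*I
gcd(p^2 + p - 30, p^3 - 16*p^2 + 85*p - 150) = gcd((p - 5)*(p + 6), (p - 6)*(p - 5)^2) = p - 5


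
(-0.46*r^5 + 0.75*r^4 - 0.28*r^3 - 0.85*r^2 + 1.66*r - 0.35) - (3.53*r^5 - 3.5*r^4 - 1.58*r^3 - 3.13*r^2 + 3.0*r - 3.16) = -3.99*r^5 + 4.25*r^4 + 1.3*r^3 + 2.28*r^2 - 1.34*r + 2.81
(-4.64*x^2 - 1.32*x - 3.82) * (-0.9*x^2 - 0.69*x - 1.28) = 4.176*x^4 + 4.3896*x^3 + 10.288*x^2 + 4.3254*x + 4.8896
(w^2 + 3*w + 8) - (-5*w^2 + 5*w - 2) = 6*w^2 - 2*w + 10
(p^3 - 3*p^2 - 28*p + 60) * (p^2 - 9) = p^5 - 3*p^4 - 37*p^3 + 87*p^2 + 252*p - 540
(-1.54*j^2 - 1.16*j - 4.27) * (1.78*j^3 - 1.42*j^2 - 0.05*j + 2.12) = -2.7412*j^5 + 0.122*j^4 - 5.8764*j^3 + 2.8566*j^2 - 2.2457*j - 9.0524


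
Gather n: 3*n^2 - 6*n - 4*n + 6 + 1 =3*n^2 - 10*n + 7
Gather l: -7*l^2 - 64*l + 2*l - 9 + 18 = -7*l^2 - 62*l + 9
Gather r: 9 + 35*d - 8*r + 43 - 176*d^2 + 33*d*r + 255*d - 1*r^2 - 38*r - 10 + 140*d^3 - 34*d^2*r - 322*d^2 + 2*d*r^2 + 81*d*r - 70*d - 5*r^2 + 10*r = 140*d^3 - 498*d^2 + 220*d + r^2*(2*d - 6) + r*(-34*d^2 + 114*d - 36) + 42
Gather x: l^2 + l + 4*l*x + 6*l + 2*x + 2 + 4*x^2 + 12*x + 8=l^2 + 7*l + 4*x^2 + x*(4*l + 14) + 10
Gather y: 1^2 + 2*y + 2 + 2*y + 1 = 4*y + 4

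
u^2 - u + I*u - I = (u - 1)*(u + I)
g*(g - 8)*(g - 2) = g^3 - 10*g^2 + 16*g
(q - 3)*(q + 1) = q^2 - 2*q - 3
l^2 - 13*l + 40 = (l - 8)*(l - 5)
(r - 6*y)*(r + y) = r^2 - 5*r*y - 6*y^2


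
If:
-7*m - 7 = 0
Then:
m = -1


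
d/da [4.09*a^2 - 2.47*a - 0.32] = 8.18*a - 2.47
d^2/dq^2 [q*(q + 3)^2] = 6*q + 12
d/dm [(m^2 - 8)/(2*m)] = 1/2 + 4/m^2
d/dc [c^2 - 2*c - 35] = 2*c - 2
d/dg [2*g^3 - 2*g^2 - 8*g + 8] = 6*g^2 - 4*g - 8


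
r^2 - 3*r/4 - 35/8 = (r - 5/2)*(r + 7/4)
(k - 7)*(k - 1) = k^2 - 8*k + 7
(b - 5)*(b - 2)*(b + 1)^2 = b^4 - 5*b^3 - 3*b^2 + 13*b + 10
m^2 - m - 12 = (m - 4)*(m + 3)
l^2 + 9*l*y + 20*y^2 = (l + 4*y)*(l + 5*y)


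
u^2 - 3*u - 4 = (u - 4)*(u + 1)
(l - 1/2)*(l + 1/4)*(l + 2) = l^3 + 7*l^2/4 - 5*l/8 - 1/4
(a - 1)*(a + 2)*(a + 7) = a^3 + 8*a^2 + 5*a - 14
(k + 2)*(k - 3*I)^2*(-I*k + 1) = -I*k^4 - 5*k^3 - 2*I*k^3 - 10*k^2 + 3*I*k^2 - 9*k + 6*I*k - 18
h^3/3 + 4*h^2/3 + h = h*(h/3 + 1/3)*(h + 3)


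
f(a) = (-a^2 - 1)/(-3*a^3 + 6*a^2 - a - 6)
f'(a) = -2*a/(-3*a^3 + 6*a^2 - a - 6) + (-a^2 - 1)*(9*a^2 - 12*a + 1)/(-3*a^3 + 6*a^2 - a - 6)^2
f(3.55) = 0.20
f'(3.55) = -0.11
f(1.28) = 0.71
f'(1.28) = 0.61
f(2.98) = 0.28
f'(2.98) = -0.19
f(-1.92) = -0.12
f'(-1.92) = -0.08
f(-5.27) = -0.05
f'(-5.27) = -0.01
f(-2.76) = -0.08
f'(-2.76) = -0.03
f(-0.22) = 0.19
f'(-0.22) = -0.22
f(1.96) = 0.65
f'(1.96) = -0.52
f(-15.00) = -0.02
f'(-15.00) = 0.00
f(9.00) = 0.05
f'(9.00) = -0.00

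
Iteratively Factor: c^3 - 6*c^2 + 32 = (c - 4)*(c^2 - 2*c - 8) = (c - 4)*(c + 2)*(c - 4)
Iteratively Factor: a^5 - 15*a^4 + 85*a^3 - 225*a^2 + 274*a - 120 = (a - 2)*(a^4 - 13*a^3 + 59*a^2 - 107*a + 60) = (a - 4)*(a - 2)*(a^3 - 9*a^2 + 23*a - 15) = (a - 4)*(a - 3)*(a - 2)*(a^2 - 6*a + 5) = (a - 5)*(a - 4)*(a - 3)*(a - 2)*(a - 1)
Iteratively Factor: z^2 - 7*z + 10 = (z - 2)*(z - 5)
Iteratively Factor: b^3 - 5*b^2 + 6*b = (b)*(b^2 - 5*b + 6) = b*(b - 3)*(b - 2)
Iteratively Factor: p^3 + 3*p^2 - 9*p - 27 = (p - 3)*(p^2 + 6*p + 9) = (p - 3)*(p + 3)*(p + 3)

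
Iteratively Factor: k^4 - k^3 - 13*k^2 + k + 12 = (k + 3)*(k^3 - 4*k^2 - k + 4) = (k - 1)*(k + 3)*(k^2 - 3*k - 4) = (k - 4)*(k - 1)*(k + 3)*(k + 1)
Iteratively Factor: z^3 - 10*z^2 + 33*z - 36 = (z - 3)*(z^2 - 7*z + 12) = (z - 3)^2*(z - 4)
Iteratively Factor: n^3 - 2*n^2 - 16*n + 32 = (n - 2)*(n^2 - 16) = (n - 2)*(n + 4)*(n - 4)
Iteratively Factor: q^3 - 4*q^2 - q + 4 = (q - 4)*(q^2 - 1) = (q - 4)*(q - 1)*(q + 1)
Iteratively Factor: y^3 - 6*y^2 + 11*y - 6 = (y - 2)*(y^2 - 4*y + 3) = (y - 2)*(y - 1)*(y - 3)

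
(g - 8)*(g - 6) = g^2 - 14*g + 48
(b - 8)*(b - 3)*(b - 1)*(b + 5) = b^4 - 7*b^3 - 25*b^2 + 151*b - 120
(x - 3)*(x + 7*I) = x^2 - 3*x + 7*I*x - 21*I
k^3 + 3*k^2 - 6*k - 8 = (k - 2)*(k + 1)*(k + 4)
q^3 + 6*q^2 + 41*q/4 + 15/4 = (q + 1/2)*(q + 5/2)*(q + 3)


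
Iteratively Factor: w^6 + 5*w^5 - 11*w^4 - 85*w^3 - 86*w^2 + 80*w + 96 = (w + 1)*(w^5 + 4*w^4 - 15*w^3 - 70*w^2 - 16*w + 96) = (w - 4)*(w + 1)*(w^4 + 8*w^3 + 17*w^2 - 2*w - 24) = (w - 4)*(w + 1)*(w + 2)*(w^3 + 6*w^2 + 5*w - 12) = (w - 4)*(w + 1)*(w + 2)*(w + 4)*(w^2 + 2*w - 3) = (w - 4)*(w - 1)*(w + 1)*(w + 2)*(w + 4)*(w + 3)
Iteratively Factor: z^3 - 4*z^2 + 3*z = (z - 1)*(z^2 - 3*z) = (z - 3)*(z - 1)*(z)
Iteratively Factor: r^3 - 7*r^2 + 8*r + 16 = (r + 1)*(r^2 - 8*r + 16) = (r - 4)*(r + 1)*(r - 4)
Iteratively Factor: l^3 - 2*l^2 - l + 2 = (l - 2)*(l^2 - 1) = (l - 2)*(l - 1)*(l + 1)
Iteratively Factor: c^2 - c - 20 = (c - 5)*(c + 4)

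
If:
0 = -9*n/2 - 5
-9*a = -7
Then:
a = 7/9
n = -10/9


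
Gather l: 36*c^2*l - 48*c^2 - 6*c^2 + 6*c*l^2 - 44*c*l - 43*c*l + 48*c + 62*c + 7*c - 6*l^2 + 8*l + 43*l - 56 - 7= -54*c^2 + 117*c + l^2*(6*c - 6) + l*(36*c^2 - 87*c + 51) - 63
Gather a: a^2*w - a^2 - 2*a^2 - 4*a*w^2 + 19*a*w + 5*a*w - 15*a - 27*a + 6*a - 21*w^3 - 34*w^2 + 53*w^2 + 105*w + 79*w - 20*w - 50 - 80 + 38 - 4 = a^2*(w - 3) + a*(-4*w^2 + 24*w - 36) - 21*w^3 + 19*w^2 + 164*w - 96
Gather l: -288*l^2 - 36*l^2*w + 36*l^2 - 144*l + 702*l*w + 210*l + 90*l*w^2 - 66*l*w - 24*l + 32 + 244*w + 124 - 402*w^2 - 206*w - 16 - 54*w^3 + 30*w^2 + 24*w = l^2*(-36*w - 252) + l*(90*w^2 + 636*w + 42) - 54*w^3 - 372*w^2 + 62*w + 140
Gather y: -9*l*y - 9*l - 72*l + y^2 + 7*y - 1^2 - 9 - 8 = -81*l + y^2 + y*(7 - 9*l) - 18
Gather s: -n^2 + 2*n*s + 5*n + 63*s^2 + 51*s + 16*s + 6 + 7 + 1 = -n^2 + 5*n + 63*s^2 + s*(2*n + 67) + 14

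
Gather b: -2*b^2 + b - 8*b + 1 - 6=-2*b^2 - 7*b - 5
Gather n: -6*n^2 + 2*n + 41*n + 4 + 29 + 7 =-6*n^2 + 43*n + 40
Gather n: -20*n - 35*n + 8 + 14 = 22 - 55*n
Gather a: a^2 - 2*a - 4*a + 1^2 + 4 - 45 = a^2 - 6*a - 40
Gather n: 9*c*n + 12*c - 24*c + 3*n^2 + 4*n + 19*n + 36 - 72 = -12*c + 3*n^2 + n*(9*c + 23) - 36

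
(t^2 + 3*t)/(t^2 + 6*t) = (t + 3)/(t + 6)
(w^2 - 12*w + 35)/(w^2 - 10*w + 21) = (w - 5)/(w - 3)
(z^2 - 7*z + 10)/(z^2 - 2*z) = (z - 5)/z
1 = 1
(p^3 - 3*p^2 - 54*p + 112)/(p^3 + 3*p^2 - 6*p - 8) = (p^2 - p - 56)/(p^2 + 5*p + 4)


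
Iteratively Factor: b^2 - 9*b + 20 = (b - 5)*(b - 4)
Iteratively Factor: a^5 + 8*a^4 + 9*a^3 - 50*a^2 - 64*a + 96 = (a + 3)*(a^4 + 5*a^3 - 6*a^2 - 32*a + 32) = (a + 3)*(a + 4)*(a^3 + a^2 - 10*a + 8) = (a - 2)*(a + 3)*(a + 4)*(a^2 + 3*a - 4) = (a - 2)*(a + 3)*(a + 4)^2*(a - 1)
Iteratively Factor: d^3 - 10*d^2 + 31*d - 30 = (d - 2)*(d^2 - 8*d + 15) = (d - 5)*(d - 2)*(d - 3)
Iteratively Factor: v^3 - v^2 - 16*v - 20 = (v + 2)*(v^2 - 3*v - 10) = (v - 5)*(v + 2)*(v + 2)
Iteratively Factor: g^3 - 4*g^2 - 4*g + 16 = (g - 2)*(g^2 - 2*g - 8) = (g - 4)*(g - 2)*(g + 2)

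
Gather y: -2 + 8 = 6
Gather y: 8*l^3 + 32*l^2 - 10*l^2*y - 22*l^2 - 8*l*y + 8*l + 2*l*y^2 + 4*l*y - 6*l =8*l^3 + 10*l^2 + 2*l*y^2 + 2*l + y*(-10*l^2 - 4*l)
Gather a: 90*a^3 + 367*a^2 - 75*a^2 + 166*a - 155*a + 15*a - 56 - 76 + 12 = 90*a^3 + 292*a^2 + 26*a - 120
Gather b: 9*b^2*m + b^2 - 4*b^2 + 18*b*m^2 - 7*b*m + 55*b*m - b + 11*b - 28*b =b^2*(9*m - 3) + b*(18*m^2 + 48*m - 18)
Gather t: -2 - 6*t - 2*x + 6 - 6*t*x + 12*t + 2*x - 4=t*(6 - 6*x)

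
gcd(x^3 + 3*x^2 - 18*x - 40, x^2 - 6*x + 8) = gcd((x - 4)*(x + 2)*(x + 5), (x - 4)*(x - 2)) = x - 4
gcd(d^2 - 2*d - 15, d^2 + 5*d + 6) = d + 3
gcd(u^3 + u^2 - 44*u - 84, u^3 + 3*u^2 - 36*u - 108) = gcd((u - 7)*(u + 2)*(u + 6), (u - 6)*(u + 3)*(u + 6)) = u + 6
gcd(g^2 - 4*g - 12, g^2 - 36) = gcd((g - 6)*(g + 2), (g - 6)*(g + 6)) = g - 6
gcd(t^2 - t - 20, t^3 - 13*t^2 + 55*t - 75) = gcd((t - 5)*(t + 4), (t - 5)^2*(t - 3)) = t - 5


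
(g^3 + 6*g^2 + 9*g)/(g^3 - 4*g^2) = (g^2 + 6*g + 9)/(g*(g - 4))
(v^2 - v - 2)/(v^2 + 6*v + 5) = (v - 2)/(v + 5)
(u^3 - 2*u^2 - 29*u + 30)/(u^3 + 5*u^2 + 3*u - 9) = (u^2 - u - 30)/(u^2 + 6*u + 9)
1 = 1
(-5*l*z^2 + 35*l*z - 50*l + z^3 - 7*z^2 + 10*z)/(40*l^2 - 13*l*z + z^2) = (z^2 - 7*z + 10)/(-8*l + z)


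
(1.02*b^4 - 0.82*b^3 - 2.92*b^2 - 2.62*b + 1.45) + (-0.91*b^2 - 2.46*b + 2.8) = 1.02*b^4 - 0.82*b^3 - 3.83*b^2 - 5.08*b + 4.25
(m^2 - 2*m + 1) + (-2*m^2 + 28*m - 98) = -m^2 + 26*m - 97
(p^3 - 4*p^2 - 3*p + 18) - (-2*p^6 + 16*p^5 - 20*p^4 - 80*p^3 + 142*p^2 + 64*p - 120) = 2*p^6 - 16*p^5 + 20*p^4 + 81*p^3 - 146*p^2 - 67*p + 138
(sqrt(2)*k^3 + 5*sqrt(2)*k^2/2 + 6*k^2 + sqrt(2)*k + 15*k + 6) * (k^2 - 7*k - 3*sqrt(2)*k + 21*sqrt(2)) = sqrt(2)*k^5 - 9*sqrt(2)*k^4/2 - 69*sqrt(2)*k^3/2 + 74*sqrt(2)*k^2 + 297*sqrt(2)*k + 126*sqrt(2)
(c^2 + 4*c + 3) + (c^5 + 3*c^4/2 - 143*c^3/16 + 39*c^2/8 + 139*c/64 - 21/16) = c^5 + 3*c^4/2 - 143*c^3/16 + 47*c^2/8 + 395*c/64 + 27/16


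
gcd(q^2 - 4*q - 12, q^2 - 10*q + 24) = q - 6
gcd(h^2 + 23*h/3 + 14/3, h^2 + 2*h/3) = h + 2/3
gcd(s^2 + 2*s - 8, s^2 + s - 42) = 1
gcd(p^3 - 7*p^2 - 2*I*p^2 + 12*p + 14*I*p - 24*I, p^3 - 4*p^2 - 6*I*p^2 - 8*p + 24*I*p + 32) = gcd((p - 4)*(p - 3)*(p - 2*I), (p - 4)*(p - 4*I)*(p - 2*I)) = p^2 + p*(-4 - 2*I) + 8*I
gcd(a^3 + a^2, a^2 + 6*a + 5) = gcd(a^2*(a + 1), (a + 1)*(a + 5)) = a + 1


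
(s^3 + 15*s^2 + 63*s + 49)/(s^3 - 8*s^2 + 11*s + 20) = (s^2 + 14*s + 49)/(s^2 - 9*s + 20)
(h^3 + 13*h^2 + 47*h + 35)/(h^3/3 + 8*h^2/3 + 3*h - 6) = 3*(h^3 + 13*h^2 + 47*h + 35)/(h^3 + 8*h^2 + 9*h - 18)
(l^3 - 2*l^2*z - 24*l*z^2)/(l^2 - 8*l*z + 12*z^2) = l*(-l - 4*z)/(-l + 2*z)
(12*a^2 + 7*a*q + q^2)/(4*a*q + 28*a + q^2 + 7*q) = (3*a + q)/(q + 7)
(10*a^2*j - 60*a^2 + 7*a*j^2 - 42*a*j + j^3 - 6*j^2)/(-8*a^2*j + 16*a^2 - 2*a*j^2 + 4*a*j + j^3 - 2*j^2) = (-5*a*j + 30*a - j^2 + 6*j)/(4*a*j - 8*a - j^2 + 2*j)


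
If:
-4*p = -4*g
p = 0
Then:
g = 0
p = 0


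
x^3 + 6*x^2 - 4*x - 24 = (x - 2)*(x + 2)*(x + 6)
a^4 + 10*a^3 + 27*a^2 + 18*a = a*(a + 1)*(a + 3)*(a + 6)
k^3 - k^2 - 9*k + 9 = (k - 3)*(k - 1)*(k + 3)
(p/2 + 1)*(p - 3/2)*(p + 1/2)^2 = p^4/2 + 3*p^3/4 - 9*p^2/8 - 23*p/16 - 3/8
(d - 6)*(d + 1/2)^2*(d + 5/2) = d^4 - 5*d^3/2 - 73*d^2/4 - 127*d/8 - 15/4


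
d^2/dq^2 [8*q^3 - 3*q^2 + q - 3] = 48*q - 6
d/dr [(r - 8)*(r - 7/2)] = 2*r - 23/2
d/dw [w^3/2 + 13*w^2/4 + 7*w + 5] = 3*w^2/2 + 13*w/2 + 7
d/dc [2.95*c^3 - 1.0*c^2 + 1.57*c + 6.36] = 8.85*c^2 - 2.0*c + 1.57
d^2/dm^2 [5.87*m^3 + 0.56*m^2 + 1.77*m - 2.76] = 35.22*m + 1.12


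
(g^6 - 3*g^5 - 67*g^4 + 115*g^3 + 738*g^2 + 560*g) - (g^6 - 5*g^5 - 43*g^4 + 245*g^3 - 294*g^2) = 2*g^5 - 24*g^4 - 130*g^3 + 1032*g^2 + 560*g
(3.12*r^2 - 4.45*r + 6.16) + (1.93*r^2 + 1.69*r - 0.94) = 5.05*r^2 - 2.76*r + 5.22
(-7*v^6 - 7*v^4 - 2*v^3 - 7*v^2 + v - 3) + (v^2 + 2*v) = -7*v^6 - 7*v^4 - 2*v^3 - 6*v^2 + 3*v - 3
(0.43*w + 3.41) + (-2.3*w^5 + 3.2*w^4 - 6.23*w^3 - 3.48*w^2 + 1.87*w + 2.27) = -2.3*w^5 + 3.2*w^4 - 6.23*w^3 - 3.48*w^2 + 2.3*w + 5.68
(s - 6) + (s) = 2*s - 6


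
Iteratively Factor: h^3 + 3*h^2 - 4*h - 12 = (h + 2)*(h^2 + h - 6) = (h - 2)*(h + 2)*(h + 3)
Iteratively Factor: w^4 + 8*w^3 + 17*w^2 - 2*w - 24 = (w + 2)*(w^3 + 6*w^2 + 5*w - 12) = (w + 2)*(w + 4)*(w^2 + 2*w - 3) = (w + 2)*(w + 3)*(w + 4)*(w - 1)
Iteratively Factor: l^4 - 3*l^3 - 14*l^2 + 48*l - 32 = (l - 1)*(l^3 - 2*l^2 - 16*l + 32) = (l - 1)*(l + 4)*(l^2 - 6*l + 8) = (l - 4)*(l - 1)*(l + 4)*(l - 2)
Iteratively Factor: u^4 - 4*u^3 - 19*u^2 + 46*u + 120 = (u - 4)*(u^3 - 19*u - 30) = (u - 4)*(u + 3)*(u^2 - 3*u - 10) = (u - 5)*(u - 4)*(u + 3)*(u + 2)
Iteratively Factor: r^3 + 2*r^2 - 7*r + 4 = (r - 1)*(r^2 + 3*r - 4) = (r - 1)*(r + 4)*(r - 1)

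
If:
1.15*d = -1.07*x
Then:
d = -0.930434782608696*x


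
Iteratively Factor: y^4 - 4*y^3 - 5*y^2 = (y)*(y^3 - 4*y^2 - 5*y) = y^2*(y^2 - 4*y - 5) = y^2*(y + 1)*(y - 5)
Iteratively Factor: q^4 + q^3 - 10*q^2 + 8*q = (q)*(q^3 + q^2 - 10*q + 8) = q*(q - 2)*(q^2 + 3*q - 4) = q*(q - 2)*(q - 1)*(q + 4)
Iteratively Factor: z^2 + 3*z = (z)*(z + 3)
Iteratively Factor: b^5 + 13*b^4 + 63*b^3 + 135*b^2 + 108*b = (b + 3)*(b^4 + 10*b^3 + 33*b^2 + 36*b) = b*(b + 3)*(b^3 + 10*b^2 + 33*b + 36) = b*(b + 3)*(b + 4)*(b^2 + 6*b + 9) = b*(b + 3)^2*(b + 4)*(b + 3)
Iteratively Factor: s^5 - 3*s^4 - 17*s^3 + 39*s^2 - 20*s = (s - 1)*(s^4 - 2*s^3 - 19*s^2 + 20*s) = (s - 1)^2*(s^3 - s^2 - 20*s) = s*(s - 1)^2*(s^2 - s - 20) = s*(s - 5)*(s - 1)^2*(s + 4)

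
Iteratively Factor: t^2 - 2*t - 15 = (t + 3)*(t - 5)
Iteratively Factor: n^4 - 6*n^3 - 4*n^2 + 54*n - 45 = (n - 1)*(n^3 - 5*n^2 - 9*n + 45) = (n - 5)*(n - 1)*(n^2 - 9) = (n - 5)*(n - 3)*(n - 1)*(n + 3)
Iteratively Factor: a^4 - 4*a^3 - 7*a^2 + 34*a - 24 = (a - 4)*(a^3 - 7*a + 6) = (a - 4)*(a - 1)*(a^2 + a - 6) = (a - 4)*(a - 1)*(a + 3)*(a - 2)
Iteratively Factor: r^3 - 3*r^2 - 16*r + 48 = (r - 4)*(r^2 + r - 12) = (r - 4)*(r - 3)*(r + 4)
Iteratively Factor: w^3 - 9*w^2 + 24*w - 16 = (w - 4)*(w^2 - 5*w + 4) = (w - 4)*(w - 1)*(w - 4)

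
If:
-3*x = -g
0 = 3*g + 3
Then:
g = -1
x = -1/3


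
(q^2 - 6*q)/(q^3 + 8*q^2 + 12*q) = (q - 6)/(q^2 + 8*q + 12)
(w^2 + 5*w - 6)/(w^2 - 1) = (w + 6)/(w + 1)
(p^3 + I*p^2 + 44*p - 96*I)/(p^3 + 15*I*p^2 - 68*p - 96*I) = (p^2 - 7*I*p - 12)/(p^2 + 7*I*p - 12)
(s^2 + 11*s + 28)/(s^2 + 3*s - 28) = (s + 4)/(s - 4)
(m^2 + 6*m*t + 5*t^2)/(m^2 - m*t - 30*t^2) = (-m - t)/(-m + 6*t)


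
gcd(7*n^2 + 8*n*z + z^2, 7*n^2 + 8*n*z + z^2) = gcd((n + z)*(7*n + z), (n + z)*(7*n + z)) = 7*n^2 + 8*n*z + z^2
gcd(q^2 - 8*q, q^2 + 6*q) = q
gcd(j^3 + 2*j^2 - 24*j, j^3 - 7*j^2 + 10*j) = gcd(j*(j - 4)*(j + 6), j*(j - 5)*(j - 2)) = j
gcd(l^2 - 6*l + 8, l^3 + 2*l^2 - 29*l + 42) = l - 2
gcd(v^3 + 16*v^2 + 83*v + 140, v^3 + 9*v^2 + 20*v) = v^2 + 9*v + 20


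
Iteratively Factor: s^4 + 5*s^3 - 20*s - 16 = (s + 2)*(s^3 + 3*s^2 - 6*s - 8) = (s + 1)*(s + 2)*(s^2 + 2*s - 8) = (s + 1)*(s + 2)*(s + 4)*(s - 2)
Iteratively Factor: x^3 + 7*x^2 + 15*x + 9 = (x + 1)*(x^2 + 6*x + 9) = (x + 1)*(x + 3)*(x + 3)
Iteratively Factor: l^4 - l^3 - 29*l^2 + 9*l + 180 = (l + 3)*(l^3 - 4*l^2 - 17*l + 60) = (l - 3)*(l + 3)*(l^2 - l - 20) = (l - 5)*(l - 3)*(l + 3)*(l + 4)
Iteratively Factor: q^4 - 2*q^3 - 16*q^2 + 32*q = (q - 2)*(q^3 - 16*q) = (q - 4)*(q - 2)*(q^2 + 4*q) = (q - 4)*(q - 2)*(q + 4)*(q)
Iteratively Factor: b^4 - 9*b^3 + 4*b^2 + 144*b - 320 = (b - 5)*(b^3 - 4*b^2 - 16*b + 64) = (b - 5)*(b - 4)*(b^2 - 16) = (b - 5)*(b - 4)*(b + 4)*(b - 4)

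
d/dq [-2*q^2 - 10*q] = -4*q - 10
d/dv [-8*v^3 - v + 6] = -24*v^2 - 1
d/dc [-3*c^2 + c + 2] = 1 - 6*c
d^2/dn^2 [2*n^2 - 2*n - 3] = 4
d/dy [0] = 0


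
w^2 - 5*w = w*(w - 5)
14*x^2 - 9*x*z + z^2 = (-7*x + z)*(-2*x + z)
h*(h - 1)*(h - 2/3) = h^3 - 5*h^2/3 + 2*h/3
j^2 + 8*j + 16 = (j + 4)^2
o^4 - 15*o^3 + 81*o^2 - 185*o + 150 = (o - 5)^2*(o - 3)*(o - 2)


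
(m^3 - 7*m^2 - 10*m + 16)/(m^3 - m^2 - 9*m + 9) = (m^2 - 6*m - 16)/(m^2 - 9)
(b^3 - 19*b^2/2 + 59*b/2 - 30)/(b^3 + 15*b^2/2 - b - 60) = (b^2 - 7*b + 12)/(b^2 + 10*b + 24)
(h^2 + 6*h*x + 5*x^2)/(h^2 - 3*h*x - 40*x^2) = (-h - x)/(-h + 8*x)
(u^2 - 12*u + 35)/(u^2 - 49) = (u - 5)/(u + 7)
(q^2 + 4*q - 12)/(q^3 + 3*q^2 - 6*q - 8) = (q + 6)/(q^2 + 5*q + 4)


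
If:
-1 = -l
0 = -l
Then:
No Solution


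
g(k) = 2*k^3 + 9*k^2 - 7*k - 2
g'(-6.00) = 101.00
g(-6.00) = -68.00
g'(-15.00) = 1073.00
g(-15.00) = -4622.00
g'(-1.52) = -20.50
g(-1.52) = 22.41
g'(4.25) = 177.88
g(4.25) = 284.34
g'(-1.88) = -19.63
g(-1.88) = 29.68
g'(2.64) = 82.34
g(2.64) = 79.05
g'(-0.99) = -18.94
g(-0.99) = 11.81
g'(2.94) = 97.78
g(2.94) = 106.04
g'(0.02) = -6.64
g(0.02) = -2.14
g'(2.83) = 91.99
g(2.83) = 95.60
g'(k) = 6*k^2 + 18*k - 7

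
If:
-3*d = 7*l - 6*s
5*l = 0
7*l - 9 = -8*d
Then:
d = 9/8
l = 0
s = 9/16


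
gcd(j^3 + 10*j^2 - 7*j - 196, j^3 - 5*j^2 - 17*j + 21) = 1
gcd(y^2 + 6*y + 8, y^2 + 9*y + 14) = y + 2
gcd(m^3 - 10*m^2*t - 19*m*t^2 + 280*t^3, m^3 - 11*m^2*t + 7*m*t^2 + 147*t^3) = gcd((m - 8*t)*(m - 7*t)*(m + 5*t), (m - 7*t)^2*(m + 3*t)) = -m + 7*t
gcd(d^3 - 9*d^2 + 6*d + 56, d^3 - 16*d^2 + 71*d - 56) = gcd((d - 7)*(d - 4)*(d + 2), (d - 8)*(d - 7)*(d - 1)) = d - 7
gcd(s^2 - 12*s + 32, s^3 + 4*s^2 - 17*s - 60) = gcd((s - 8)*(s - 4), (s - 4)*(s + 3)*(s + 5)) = s - 4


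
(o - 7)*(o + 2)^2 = o^3 - 3*o^2 - 24*o - 28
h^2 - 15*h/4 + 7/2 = (h - 2)*(h - 7/4)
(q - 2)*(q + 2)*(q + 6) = q^3 + 6*q^2 - 4*q - 24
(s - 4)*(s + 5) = s^2 + s - 20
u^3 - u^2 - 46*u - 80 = (u - 8)*(u + 2)*(u + 5)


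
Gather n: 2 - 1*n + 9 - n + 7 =18 - 2*n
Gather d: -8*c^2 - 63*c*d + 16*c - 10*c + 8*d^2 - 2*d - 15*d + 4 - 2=-8*c^2 + 6*c + 8*d^2 + d*(-63*c - 17) + 2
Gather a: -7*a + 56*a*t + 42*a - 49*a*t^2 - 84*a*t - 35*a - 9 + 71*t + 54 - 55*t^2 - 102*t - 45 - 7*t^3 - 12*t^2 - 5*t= a*(-49*t^2 - 28*t) - 7*t^3 - 67*t^2 - 36*t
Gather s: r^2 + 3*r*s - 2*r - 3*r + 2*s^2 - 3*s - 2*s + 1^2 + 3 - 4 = r^2 - 5*r + 2*s^2 + s*(3*r - 5)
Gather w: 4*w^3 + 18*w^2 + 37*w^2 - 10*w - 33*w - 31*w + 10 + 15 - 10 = 4*w^3 + 55*w^2 - 74*w + 15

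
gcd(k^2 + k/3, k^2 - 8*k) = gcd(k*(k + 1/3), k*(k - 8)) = k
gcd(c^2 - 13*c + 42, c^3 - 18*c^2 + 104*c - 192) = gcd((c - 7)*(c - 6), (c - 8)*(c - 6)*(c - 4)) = c - 6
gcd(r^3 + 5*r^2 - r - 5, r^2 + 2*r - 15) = r + 5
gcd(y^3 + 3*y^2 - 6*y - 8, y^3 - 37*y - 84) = y + 4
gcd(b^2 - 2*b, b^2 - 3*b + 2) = b - 2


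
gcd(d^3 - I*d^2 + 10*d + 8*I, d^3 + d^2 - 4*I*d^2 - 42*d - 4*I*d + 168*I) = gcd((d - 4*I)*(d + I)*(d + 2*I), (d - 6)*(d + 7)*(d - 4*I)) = d - 4*I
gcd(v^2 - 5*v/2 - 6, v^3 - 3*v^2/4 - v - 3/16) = 1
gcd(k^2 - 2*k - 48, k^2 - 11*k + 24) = k - 8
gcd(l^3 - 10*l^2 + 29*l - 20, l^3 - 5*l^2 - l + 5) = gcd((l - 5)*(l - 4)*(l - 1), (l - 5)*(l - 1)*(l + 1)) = l^2 - 6*l + 5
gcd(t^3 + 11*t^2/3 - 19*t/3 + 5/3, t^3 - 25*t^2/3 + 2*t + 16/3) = t - 1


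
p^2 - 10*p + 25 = (p - 5)^2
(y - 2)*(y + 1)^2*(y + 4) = y^4 + 4*y^3 - 3*y^2 - 14*y - 8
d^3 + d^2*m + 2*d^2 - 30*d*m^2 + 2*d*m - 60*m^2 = (d + 2)*(d - 5*m)*(d + 6*m)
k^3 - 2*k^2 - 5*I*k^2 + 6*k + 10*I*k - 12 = (k - 2)*(k - 6*I)*(k + I)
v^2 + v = v*(v + 1)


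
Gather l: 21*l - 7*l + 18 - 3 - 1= 14*l + 14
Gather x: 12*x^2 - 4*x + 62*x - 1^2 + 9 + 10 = 12*x^2 + 58*x + 18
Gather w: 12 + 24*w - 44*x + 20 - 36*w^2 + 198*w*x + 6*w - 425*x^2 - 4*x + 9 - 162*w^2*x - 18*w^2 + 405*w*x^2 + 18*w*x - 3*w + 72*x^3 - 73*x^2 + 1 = w^2*(-162*x - 54) + w*(405*x^2 + 216*x + 27) + 72*x^3 - 498*x^2 - 48*x + 42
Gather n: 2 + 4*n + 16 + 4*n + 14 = 8*n + 32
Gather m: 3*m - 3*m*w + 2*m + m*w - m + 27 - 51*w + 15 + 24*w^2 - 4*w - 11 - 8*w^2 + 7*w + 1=m*(4 - 2*w) + 16*w^2 - 48*w + 32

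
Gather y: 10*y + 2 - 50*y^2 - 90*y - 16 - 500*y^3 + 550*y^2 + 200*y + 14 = -500*y^3 + 500*y^2 + 120*y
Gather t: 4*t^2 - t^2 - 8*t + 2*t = 3*t^2 - 6*t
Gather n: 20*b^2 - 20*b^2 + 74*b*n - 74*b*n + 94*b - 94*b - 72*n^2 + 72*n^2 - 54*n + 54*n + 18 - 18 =0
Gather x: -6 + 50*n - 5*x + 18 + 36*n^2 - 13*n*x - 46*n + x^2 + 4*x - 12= 36*n^2 + 4*n + x^2 + x*(-13*n - 1)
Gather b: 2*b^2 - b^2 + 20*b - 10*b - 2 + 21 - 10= b^2 + 10*b + 9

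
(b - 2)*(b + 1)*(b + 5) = b^3 + 4*b^2 - 7*b - 10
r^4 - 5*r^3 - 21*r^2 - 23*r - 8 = (r - 8)*(r + 1)^3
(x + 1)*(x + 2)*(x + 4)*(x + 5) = x^4 + 12*x^3 + 49*x^2 + 78*x + 40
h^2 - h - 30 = (h - 6)*(h + 5)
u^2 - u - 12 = (u - 4)*(u + 3)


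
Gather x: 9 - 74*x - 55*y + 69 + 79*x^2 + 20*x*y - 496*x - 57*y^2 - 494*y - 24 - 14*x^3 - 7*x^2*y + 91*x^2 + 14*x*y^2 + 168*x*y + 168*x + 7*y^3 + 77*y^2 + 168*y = -14*x^3 + x^2*(170 - 7*y) + x*(14*y^2 + 188*y - 402) + 7*y^3 + 20*y^2 - 381*y + 54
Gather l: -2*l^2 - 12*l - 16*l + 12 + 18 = -2*l^2 - 28*l + 30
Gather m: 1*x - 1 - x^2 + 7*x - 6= -x^2 + 8*x - 7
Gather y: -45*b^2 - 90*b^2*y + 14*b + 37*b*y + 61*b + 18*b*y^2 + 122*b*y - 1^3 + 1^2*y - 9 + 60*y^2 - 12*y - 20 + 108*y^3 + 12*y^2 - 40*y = -45*b^2 + 75*b + 108*y^3 + y^2*(18*b + 72) + y*(-90*b^2 + 159*b - 51) - 30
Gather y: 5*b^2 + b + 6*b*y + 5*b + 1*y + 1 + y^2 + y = 5*b^2 + 6*b + y^2 + y*(6*b + 2) + 1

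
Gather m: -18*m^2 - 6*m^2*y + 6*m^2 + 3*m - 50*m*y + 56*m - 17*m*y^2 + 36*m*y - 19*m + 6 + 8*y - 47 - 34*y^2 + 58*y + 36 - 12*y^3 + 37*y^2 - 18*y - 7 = m^2*(-6*y - 12) + m*(-17*y^2 - 14*y + 40) - 12*y^3 + 3*y^2 + 48*y - 12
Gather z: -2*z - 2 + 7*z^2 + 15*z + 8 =7*z^2 + 13*z + 6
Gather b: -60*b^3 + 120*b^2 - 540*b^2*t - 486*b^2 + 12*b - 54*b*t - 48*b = -60*b^3 + b^2*(-540*t - 366) + b*(-54*t - 36)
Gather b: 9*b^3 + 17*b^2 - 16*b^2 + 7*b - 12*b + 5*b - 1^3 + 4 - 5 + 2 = 9*b^3 + b^2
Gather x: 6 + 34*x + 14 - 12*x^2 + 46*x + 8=-12*x^2 + 80*x + 28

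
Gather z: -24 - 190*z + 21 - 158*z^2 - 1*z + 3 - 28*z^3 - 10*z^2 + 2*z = -28*z^3 - 168*z^2 - 189*z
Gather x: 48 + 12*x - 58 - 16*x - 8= -4*x - 18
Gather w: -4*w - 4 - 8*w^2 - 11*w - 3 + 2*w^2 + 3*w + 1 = -6*w^2 - 12*w - 6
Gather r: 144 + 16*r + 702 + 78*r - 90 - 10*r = 84*r + 756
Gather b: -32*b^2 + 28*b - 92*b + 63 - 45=-32*b^2 - 64*b + 18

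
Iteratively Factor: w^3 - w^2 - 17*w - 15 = (w - 5)*(w^2 + 4*w + 3) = (w - 5)*(w + 3)*(w + 1)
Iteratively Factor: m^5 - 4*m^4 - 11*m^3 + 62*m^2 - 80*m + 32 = (m - 1)*(m^4 - 3*m^3 - 14*m^2 + 48*m - 32) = (m - 2)*(m - 1)*(m^3 - m^2 - 16*m + 16) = (m - 2)*(m - 1)^2*(m^2 - 16) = (m - 4)*(m - 2)*(m - 1)^2*(m + 4)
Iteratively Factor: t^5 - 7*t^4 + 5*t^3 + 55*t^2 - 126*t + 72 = (t + 3)*(t^4 - 10*t^3 + 35*t^2 - 50*t + 24) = (t - 4)*(t + 3)*(t^3 - 6*t^2 + 11*t - 6) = (t - 4)*(t - 2)*(t + 3)*(t^2 - 4*t + 3) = (t - 4)*(t - 2)*(t - 1)*(t + 3)*(t - 3)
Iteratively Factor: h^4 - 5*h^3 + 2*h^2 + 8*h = (h - 4)*(h^3 - h^2 - 2*h) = (h - 4)*(h - 2)*(h^2 + h) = h*(h - 4)*(h - 2)*(h + 1)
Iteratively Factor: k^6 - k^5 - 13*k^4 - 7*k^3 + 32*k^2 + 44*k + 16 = (k + 2)*(k^5 - 3*k^4 - 7*k^3 + 7*k^2 + 18*k + 8) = (k + 1)*(k + 2)*(k^4 - 4*k^3 - 3*k^2 + 10*k + 8) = (k + 1)^2*(k + 2)*(k^3 - 5*k^2 + 2*k + 8) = (k + 1)^3*(k + 2)*(k^2 - 6*k + 8) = (k - 4)*(k + 1)^3*(k + 2)*(k - 2)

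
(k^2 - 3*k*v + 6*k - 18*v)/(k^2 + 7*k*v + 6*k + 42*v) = (k - 3*v)/(k + 7*v)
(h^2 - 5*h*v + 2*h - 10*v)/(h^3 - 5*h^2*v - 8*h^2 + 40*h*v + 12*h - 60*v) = (h + 2)/(h^2 - 8*h + 12)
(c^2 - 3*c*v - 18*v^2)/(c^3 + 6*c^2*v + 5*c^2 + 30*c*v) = (c^2 - 3*c*v - 18*v^2)/(c*(c^2 + 6*c*v + 5*c + 30*v))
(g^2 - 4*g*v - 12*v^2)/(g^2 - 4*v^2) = (-g + 6*v)/(-g + 2*v)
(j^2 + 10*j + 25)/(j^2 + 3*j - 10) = (j + 5)/(j - 2)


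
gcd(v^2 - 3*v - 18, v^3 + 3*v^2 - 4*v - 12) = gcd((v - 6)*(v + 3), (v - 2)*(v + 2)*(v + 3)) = v + 3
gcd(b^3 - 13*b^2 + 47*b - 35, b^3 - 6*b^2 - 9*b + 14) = b^2 - 8*b + 7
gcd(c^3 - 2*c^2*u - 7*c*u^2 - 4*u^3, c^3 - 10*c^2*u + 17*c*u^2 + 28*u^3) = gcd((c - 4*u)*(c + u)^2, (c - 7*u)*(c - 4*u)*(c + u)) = -c^2 + 3*c*u + 4*u^2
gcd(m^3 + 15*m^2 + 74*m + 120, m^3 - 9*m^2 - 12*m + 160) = m + 4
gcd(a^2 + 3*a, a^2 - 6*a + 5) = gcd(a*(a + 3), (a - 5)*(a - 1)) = 1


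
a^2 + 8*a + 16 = (a + 4)^2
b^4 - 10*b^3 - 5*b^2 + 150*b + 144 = (b - 8)*(b - 6)*(b + 1)*(b + 3)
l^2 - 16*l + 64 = (l - 8)^2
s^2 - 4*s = s*(s - 4)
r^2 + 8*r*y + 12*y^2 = (r + 2*y)*(r + 6*y)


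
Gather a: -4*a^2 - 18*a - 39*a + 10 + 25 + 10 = -4*a^2 - 57*a + 45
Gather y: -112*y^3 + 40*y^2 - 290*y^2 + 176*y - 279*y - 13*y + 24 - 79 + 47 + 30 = -112*y^3 - 250*y^2 - 116*y + 22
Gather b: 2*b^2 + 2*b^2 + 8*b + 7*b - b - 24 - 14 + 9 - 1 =4*b^2 + 14*b - 30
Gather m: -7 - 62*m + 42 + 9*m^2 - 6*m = 9*m^2 - 68*m + 35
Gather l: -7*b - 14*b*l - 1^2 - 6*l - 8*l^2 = -7*b - 8*l^2 + l*(-14*b - 6) - 1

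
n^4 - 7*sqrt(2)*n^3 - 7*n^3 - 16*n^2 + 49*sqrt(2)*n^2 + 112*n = n*(n - 7)*(n - 8*sqrt(2))*(n + sqrt(2))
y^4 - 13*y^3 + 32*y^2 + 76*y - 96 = (y - 8)*(y - 6)*(y - 1)*(y + 2)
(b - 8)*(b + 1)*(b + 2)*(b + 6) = b^4 + b^3 - 52*b^2 - 148*b - 96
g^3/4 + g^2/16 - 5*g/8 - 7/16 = (g/4 + 1/4)*(g - 7/4)*(g + 1)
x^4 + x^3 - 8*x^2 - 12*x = x*(x - 3)*(x + 2)^2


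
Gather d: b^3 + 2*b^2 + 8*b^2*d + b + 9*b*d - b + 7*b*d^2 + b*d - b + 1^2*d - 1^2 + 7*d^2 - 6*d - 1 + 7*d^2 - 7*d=b^3 + 2*b^2 - b + d^2*(7*b + 14) + d*(8*b^2 + 10*b - 12) - 2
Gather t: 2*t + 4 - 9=2*t - 5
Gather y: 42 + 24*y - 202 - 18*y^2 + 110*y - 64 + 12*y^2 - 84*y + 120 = -6*y^2 + 50*y - 104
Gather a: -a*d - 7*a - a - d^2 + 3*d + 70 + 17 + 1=a*(-d - 8) - d^2 + 3*d + 88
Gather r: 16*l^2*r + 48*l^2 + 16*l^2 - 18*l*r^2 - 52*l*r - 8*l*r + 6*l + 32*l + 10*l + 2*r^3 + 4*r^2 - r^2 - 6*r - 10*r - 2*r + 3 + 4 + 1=64*l^2 + 48*l + 2*r^3 + r^2*(3 - 18*l) + r*(16*l^2 - 60*l - 18) + 8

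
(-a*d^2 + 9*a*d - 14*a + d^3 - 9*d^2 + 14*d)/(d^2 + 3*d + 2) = (-a*d^2 + 9*a*d - 14*a + d^3 - 9*d^2 + 14*d)/(d^2 + 3*d + 2)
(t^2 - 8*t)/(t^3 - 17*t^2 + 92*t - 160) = t/(t^2 - 9*t + 20)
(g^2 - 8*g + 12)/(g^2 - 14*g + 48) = (g - 2)/(g - 8)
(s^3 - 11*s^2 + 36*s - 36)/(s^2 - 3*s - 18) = (s^2 - 5*s + 6)/(s + 3)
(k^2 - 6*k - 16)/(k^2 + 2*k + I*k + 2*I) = (k - 8)/(k + I)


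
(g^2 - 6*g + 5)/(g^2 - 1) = (g - 5)/(g + 1)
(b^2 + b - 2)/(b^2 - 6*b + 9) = (b^2 + b - 2)/(b^2 - 6*b + 9)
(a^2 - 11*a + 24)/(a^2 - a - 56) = (a - 3)/(a + 7)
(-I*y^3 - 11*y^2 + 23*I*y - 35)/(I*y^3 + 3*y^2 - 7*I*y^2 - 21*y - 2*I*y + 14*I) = (-y^3 + 11*I*y^2 + 23*y + 35*I)/(y^3 - y^2*(7 + 3*I) + y*(-2 + 21*I) + 14)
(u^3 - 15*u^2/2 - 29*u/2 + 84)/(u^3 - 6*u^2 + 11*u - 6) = (u^2 - 9*u/2 - 28)/(u^2 - 3*u + 2)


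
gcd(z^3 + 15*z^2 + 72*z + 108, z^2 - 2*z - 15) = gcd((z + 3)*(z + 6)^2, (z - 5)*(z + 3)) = z + 3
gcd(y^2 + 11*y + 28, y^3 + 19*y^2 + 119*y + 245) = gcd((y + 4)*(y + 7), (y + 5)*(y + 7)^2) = y + 7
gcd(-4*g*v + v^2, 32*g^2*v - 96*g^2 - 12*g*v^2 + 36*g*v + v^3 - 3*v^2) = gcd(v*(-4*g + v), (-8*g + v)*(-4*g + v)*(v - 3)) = -4*g + v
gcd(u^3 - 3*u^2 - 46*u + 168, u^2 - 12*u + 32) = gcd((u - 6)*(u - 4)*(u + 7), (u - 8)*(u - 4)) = u - 4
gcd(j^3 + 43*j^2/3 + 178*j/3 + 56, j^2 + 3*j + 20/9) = j + 4/3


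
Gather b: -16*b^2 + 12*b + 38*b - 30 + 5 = -16*b^2 + 50*b - 25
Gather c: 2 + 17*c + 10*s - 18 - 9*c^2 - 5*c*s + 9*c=-9*c^2 + c*(26 - 5*s) + 10*s - 16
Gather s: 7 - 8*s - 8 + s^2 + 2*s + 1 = s^2 - 6*s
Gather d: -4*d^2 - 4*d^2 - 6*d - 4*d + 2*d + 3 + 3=-8*d^2 - 8*d + 6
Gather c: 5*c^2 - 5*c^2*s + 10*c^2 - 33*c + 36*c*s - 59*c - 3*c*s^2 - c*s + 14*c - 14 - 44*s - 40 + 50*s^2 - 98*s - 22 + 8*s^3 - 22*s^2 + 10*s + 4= c^2*(15 - 5*s) + c*(-3*s^2 + 35*s - 78) + 8*s^3 + 28*s^2 - 132*s - 72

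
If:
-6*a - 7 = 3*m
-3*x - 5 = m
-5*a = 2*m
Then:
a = 14/3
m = -35/3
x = 20/9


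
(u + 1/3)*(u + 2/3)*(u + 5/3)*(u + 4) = u^4 + 20*u^3/3 + 113*u^2/9 + 214*u/27 + 40/27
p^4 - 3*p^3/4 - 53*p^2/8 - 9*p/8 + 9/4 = (p - 3)*(p - 1/2)*(p + 3/4)*(p + 2)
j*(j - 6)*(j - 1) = j^3 - 7*j^2 + 6*j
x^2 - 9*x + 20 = (x - 5)*(x - 4)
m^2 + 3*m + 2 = (m + 1)*(m + 2)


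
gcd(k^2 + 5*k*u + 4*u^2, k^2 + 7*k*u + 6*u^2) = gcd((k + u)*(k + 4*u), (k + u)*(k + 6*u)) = k + u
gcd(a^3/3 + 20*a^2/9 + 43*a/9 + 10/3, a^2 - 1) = 1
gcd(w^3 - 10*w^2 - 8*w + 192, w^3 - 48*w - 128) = w^2 - 4*w - 32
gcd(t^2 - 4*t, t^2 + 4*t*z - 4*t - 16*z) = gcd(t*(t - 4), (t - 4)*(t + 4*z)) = t - 4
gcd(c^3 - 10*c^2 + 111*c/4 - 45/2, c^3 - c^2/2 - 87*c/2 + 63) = c^2 - 15*c/2 + 9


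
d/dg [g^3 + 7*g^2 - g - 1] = 3*g^2 + 14*g - 1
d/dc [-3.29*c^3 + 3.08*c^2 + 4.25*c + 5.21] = -9.87*c^2 + 6.16*c + 4.25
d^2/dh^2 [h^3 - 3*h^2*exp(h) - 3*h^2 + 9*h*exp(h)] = -3*h^2*exp(h) - 3*h*exp(h) + 6*h + 12*exp(h) - 6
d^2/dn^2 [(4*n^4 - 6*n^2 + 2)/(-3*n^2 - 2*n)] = 4*(-18*n^6 - 36*n^5 - 24*n^4 - 18*n^3 - 27*n^2 - 18*n - 4)/(n^3*(27*n^3 + 54*n^2 + 36*n + 8))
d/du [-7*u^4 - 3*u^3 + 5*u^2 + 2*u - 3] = -28*u^3 - 9*u^2 + 10*u + 2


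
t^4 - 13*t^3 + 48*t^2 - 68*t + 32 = (t - 8)*(t - 2)^2*(t - 1)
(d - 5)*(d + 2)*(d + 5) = d^3 + 2*d^2 - 25*d - 50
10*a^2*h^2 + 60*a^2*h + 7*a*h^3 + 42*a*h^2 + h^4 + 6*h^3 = h*(2*a + h)*(5*a + h)*(h + 6)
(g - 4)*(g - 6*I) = g^2 - 4*g - 6*I*g + 24*I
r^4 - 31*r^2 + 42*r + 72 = (r - 4)*(r - 3)*(r + 1)*(r + 6)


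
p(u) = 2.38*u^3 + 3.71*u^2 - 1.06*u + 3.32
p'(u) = 7.14*u^2 + 7.42*u - 1.06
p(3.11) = 107.50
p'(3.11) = 91.07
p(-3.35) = -40.97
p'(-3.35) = 54.21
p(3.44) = 140.46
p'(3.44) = 108.96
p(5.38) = 475.62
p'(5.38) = 245.52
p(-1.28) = 5.76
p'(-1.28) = 1.14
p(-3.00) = -24.37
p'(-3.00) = 40.94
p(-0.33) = 3.99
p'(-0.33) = -2.73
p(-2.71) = -13.93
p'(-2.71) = 31.27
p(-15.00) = -7178.53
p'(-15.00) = 1494.14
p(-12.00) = -3562.36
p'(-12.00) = 938.06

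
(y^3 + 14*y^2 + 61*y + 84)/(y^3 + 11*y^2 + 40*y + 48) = (y + 7)/(y + 4)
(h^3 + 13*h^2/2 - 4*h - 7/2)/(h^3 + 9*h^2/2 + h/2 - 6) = (2*h^2 + 15*h + 7)/(2*h^2 + 11*h + 12)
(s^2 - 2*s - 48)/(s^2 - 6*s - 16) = (s + 6)/(s + 2)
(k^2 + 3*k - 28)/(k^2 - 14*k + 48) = (k^2 + 3*k - 28)/(k^2 - 14*k + 48)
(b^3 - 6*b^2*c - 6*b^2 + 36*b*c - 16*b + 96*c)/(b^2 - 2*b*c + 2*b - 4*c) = (b^2 - 6*b*c - 8*b + 48*c)/(b - 2*c)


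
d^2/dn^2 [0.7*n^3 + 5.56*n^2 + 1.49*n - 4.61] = 4.2*n + 11.12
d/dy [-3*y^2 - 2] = -6*y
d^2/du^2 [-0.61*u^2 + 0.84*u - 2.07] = -1.22000000000000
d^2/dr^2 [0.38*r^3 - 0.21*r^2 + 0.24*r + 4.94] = 2.28*r - 0.42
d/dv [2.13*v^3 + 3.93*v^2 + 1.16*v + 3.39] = 6.39*v^2 + 7.86*v + 1.16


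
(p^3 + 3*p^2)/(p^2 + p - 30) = p^2*(p + 3)/(p^2 + p - 30)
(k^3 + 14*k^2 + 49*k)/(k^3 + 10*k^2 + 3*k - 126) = k*(k + 7)/(k^2 + 3*k - 18)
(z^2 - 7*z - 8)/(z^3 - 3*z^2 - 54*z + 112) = (z + 1)/(z^2 + 5*z - 14)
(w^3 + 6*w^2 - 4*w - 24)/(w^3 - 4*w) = (w + 6)/w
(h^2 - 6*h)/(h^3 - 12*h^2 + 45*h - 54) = h/(h^2 - 6*h + 9)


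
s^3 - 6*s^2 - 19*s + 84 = (s - 7)*(s - 3)*(s + 4)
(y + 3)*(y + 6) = y^2 + 9*y + 18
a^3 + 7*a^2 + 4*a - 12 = (a - 1)*(a + 2)*(a + 6)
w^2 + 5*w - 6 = (w - 1)*(w + 6)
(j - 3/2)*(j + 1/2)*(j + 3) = j^3 + 2*j^2 - 15*j/4 - 9/4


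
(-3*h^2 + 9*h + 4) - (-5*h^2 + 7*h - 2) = 2*h^2 + 2*h + 6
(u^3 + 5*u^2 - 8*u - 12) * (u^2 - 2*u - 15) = u^5 + 3*u^4 - 33*u^3 - 71*u^2 + 144*u + 180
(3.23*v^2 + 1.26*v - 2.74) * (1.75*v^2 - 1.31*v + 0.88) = 5.6525*v^4 - 2.0263*v^3 - 3.6032*v^2 + 4.6982*v - 2.4112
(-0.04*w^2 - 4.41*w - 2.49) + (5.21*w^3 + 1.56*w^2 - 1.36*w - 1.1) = 5.21*w^3 + 1.52*w^2 - 5.77*w - 3.59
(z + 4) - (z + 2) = 2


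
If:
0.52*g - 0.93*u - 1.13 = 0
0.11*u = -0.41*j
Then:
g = 1.78846153846154*u + 2.17307692307692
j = -0.268292682926829*u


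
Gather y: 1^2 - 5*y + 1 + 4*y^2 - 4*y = 4*y^2 - 9*y + 2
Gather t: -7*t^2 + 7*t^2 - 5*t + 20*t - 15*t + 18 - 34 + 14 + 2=0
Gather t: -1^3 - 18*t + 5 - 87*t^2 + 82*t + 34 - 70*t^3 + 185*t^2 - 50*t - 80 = -70*t^3 + 98*t^2 + 14*t - 42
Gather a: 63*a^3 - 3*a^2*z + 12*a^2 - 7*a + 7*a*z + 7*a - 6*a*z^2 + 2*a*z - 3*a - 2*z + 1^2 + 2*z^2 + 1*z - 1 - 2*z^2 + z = 63*a^3 + a^2*(12 - 3*z) + a*(-6*z^2 + 9*z - 3)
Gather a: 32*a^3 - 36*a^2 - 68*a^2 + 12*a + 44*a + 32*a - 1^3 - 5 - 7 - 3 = 32*a^3 - 104*a^2 + 88*a - 16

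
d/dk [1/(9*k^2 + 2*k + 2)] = 2*(-9*k - 1)/(9*k^2 + 2*k + 2)^2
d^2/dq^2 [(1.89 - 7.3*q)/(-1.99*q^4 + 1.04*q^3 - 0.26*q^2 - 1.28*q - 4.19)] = (346.90476*q^7 - 391.42106*q^6 + 187.38252*q^5 - 165.543516*q^4 - 1208.020056*q^3 + 585.163092*q^2 - 100.904856*q - 80.37794)/(7.880599*q^12 - 12.355512*q^11 + 9.54603*q^10 + 10.853344*q^9 + 35.131149*q^8 - 44.11368*q^7 + 34.3253*q^6 + 52.386528*q^5 + 73.471233*q^4 - 44.311288*q^3 + 34.288446*q^2 + 67.415424*q + 73.560059)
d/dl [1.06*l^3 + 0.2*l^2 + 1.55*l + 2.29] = 3.18*l^2 + 0.4*l + 1.55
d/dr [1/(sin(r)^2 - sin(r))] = (-2/tan(r) + cos(r)/sin(r)^2)/(sin(r) - 1)^2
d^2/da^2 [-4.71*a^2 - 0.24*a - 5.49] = -9.42000000000000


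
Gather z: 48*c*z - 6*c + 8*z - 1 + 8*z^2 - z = -6*c + 8*z^2 + z*(48*c + 7) - 1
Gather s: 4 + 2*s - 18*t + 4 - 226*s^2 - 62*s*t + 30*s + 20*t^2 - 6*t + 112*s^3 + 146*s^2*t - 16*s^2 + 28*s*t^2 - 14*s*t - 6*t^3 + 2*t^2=112*s^3 + s^2*(146*t - 242) + s*(28*t^2 - 76*t + 32) - 6*t^3 + 22*t^2 - 24*t + 8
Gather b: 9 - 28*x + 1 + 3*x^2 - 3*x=3*x^2 - 31*x + 10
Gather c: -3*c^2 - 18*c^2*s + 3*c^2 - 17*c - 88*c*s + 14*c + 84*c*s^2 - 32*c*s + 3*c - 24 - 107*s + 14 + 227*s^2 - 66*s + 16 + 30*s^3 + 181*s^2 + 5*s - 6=-18*c^2*s + c*(84*s^2 - 120*s) + 30*s^3 + 408*s^2 - 168*s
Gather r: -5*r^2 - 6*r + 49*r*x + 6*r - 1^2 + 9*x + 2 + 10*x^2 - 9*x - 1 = -5*r^2 + 49*r*x + 10*x^2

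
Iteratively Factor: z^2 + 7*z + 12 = (z + 3)*(z + 4)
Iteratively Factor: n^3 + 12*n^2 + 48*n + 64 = (n + 4)*(n^2 + 8*n + 16) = (n + 4)^2*(n + 4)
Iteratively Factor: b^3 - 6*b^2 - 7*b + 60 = (b - 4)*(b^2 - 2*b - 15) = (b - 4)*(b + 3)*(b - 5)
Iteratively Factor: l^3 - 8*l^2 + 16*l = (l - 4)*(l^2 - 4*l) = l*(l - 4)*(l - 4)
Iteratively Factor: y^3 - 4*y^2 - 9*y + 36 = (y - 3)*(y^2 - y - 12) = (y - 3)*(y + 3)*(y - 4)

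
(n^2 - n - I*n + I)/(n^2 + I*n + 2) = (n - 1)/(n + 2*I)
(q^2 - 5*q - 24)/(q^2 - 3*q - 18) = (q - 8)/(q - 6)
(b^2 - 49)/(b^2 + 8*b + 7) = (b - 7)/(b + 1)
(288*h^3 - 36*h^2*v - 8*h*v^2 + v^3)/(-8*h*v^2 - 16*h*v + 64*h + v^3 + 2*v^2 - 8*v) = (-36*h^2 + v^2)/(v^2 + 2*v - 8)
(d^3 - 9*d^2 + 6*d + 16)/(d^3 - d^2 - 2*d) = (d - 8)/d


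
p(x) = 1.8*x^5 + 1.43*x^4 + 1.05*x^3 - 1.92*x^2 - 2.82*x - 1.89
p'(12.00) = 196912.86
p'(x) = 9.0*x^4 + 5.72*x^3 + 3.15*x^2 - 3.84*x - 2.82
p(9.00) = 116253.09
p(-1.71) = -22.02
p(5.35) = 9149.73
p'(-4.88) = 4530.32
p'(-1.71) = 61.31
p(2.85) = 431.58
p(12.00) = 479052.27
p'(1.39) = 46.89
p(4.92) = 6089.89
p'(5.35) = 8315.93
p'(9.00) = 63436.65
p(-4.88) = -4326.52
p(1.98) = 69.91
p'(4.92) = 6009.31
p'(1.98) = 184.65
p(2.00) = 73.67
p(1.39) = 7.98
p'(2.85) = 738.01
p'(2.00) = 191.86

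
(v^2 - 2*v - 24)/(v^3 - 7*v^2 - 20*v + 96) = (v - 6)/(v^2 - 11*v + 24)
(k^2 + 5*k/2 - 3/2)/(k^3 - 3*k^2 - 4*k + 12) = (2*k^2 + 5*k - 3)/(2*(k^3 - 3*k^2 - 4*k + 12))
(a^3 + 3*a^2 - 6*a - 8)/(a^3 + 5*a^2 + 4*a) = (a - 2)/a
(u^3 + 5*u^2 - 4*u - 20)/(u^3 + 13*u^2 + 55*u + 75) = (u^2 - 4)/(u^2 + 8*u + 15)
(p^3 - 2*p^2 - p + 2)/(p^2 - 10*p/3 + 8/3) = 3*(p^2 - 1)/(3*p - 4)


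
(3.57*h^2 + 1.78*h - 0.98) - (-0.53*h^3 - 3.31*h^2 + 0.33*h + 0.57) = 0.53*h^3 + 6.88*h^2 + 1.45*h - 1.55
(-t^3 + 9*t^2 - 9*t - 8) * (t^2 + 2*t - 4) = -t^5 + 7*t^4 + 13*t^3 - 62*t^2 + 20*t + 32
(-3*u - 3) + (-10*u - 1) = -13*u - 4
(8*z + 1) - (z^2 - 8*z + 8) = -z^2 + 16*z - 7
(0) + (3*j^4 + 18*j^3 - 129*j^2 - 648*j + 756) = 3*j^4 + 18*j^3 - 129*j^2 - 648*j + 756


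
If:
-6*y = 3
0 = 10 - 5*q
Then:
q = 2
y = -1/2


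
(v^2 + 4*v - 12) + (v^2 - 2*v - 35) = 2*v^2 + 2*v - 47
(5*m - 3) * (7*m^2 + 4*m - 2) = 35*m^3 - m^2 - 22*m + 6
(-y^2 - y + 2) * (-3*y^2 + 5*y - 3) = 3*y^4 - 2*y^3 - 8*y^2 + 13*y - 6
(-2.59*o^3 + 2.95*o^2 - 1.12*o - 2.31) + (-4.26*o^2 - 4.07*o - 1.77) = -2.59*o^3 - 1.31*o^2 - 5.19*o - 4.08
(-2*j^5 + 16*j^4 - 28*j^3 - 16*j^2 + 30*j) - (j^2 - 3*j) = -2*j^5 + 16*j^4 - 28*j^3 - 17*j^2 + 33*j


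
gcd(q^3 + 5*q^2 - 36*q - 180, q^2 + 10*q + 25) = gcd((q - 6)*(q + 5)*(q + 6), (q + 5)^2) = q + 5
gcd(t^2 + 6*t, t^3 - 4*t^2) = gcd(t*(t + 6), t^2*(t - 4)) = t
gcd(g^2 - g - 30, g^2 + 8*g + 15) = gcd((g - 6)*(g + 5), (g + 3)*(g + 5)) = g + 5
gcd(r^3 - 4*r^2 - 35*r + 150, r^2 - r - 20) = r - 5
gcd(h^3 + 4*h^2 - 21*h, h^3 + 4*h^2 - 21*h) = h^3 + 4*h^2 - 21*h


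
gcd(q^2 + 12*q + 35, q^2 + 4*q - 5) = q + 5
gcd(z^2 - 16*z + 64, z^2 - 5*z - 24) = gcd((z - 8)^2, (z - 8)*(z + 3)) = z - 8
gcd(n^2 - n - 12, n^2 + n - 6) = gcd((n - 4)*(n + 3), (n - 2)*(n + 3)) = n + 3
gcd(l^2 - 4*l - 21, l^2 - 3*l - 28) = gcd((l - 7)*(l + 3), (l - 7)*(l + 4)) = l - 7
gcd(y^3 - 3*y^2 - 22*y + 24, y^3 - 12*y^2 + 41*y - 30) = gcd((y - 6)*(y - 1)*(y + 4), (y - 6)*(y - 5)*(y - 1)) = y^2 - 7*y + 6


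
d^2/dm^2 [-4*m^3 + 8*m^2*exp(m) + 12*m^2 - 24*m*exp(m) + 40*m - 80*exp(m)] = 8*m^2*exp(m) + 8*m*exp(m) - 24*m - 112*exp(m) + 24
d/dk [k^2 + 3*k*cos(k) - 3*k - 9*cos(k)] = -3*k*sin(k) + 2*k + 9*sin(k) + 3*cos(k) - 3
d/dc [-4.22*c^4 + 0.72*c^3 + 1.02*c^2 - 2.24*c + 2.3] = -16.88*c^3 + 2.16*c^2 + 2.04*c - 2.24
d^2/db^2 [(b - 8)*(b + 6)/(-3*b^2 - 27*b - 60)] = 2*(11*b^3 + 204*b^2 + 1176*b + 2168)/(3*(b^6 + 27*b^5 + 303*b^4 + 1809*b^3 + 6060*b^2 + 10800*b + 8000))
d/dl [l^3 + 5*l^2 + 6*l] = 3*l^2 + 10*l + 6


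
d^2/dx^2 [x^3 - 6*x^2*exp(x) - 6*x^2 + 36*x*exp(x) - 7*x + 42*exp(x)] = -6*x^2*exp(x) + 12*x*exp(x) + 6*x + 102*exp(x) - 12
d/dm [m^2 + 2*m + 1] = 2*m + 2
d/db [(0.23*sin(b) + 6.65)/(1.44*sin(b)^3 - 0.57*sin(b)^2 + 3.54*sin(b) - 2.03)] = (-0.6624*sin(b)^3 - 28.5969*sin(b)^2 + 7.581*sin(b) - 24.0079)*cos(b)/(2.0736*sin(b)^6 - 1.6416*sin(b)^5 + 10.5201*sin(b)^4 - 9.882*sin(b)^3 + 14.8458*sin(b)^2 - 14.3724*sin(b) + 4.1209)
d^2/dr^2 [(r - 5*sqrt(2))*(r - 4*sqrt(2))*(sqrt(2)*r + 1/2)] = 6*sqrt(2)*r - 35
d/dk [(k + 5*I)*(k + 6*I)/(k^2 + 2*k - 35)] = (k^2*(2 - 11*I) - 10*k + 60 - 385*I)/(k^4 + 4*k^3 - 66*k^2 - 140*k + 1225)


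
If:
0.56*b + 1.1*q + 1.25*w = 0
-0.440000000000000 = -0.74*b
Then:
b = 0.59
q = -1.13636363636364*w - 0.302702702702703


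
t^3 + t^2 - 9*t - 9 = (t - 3)*(t + 1)*(t + 3)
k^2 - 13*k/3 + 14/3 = (k - 7/3)*(k - 2)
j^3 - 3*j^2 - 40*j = j*(j - 8)*(j + 5)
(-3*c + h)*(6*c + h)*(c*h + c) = -18*c^3*h - 18*c^3 + 3*c^2*h^2 + 3*c^2*h + c*h^3 + c*h^2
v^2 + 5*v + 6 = (v + 2)*(v + 3)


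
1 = 1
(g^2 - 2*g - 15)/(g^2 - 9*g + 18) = (g^2 - 2*g - 15)/(g^2 - 9*g + 18)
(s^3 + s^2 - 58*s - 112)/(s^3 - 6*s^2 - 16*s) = (s + 7)/s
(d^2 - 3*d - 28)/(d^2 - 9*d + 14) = (d + 4)/(d - 2)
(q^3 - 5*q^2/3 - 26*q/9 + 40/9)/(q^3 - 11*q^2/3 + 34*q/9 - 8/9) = (3*q + 5)/(3*q - 1)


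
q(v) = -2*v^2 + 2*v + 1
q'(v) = 2 - 4*v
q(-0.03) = 0.94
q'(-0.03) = 2.12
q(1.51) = -0.54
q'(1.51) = -4.04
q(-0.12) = 0.73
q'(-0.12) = 2.48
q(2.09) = -3.56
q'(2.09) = -6.36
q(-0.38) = -0.05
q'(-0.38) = 3.52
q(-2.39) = -15.20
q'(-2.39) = 11.56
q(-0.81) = -1.93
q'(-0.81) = 5.24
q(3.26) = -13.74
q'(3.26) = -11.04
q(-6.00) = -83.00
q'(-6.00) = 26.00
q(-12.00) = -311.00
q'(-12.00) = 50.00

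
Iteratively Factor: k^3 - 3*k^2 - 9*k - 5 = (k + 1)*(k^2 - 4*k - 5) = (k - 5)*(k + 1)*(k + 1)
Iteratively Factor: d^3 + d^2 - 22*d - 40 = (d - 5)*(d^2 + 6*d + 8) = (d - 5)*(d + 4)*(d + 2)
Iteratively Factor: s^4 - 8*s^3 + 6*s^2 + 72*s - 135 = (s - 3)*(s^3 - 5*s^2 - 9*s + 45) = (s - 3)*(s + 3)*(s^2 - 8*s + 15) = (s - 5)*(s - 3)*(s + 3)*(s - 3)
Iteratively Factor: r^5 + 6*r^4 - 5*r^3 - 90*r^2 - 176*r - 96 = (r + 3)*(r^4 + 3*r^3 - 14*r^2 - 48*r - 32) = (r + 2)*(r + 3)*(r^3 + r^2 - 16*r - 16) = (r + 2)*(r + 3)*(r + 4)*(r^2 - 3*r - 4) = (r + 1)*(r + 2)*(r + 3)*(r + 4)*(r - 4)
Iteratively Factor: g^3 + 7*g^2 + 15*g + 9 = (g + 3)*(g^2 + 4*g + 3) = (g + 1)*(g + 3)*(g + 3)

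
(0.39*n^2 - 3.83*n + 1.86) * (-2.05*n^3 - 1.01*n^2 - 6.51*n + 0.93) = -0.7995*n^5 + 7.4576*n^4 - 2.4836*n^3 + 23.4174*n^2 - 15.6705*n + 1.7298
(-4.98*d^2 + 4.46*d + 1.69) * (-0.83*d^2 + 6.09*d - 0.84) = 4.1334*d^4 - 34.03*d^3 + 29.9419*d^2 + 6.5457*d - 1.4196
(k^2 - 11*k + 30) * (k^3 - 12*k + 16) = k^5 - 11*k^4 + 18*k^3 + 148*k^2 - 536*k + 480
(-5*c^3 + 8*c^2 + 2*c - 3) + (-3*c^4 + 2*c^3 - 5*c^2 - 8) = -3*c^4 - 3*c^3 + 3*c^2 + 2*c - 11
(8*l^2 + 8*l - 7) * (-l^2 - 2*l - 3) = -8*l^4 - 24*l^3 - 33*l^2 - 10*l + 21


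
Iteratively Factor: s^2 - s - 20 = (s + 4)*(s - 5)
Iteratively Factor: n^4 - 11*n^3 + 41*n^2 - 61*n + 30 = (n - 5)*(n^3 - 6*n^2 + 11*n - 6) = (n - 5)*(n - 2)*(n^2 - 4*n + 3) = (n - 5)*(n - 2)*(n - 1)*(n - 3)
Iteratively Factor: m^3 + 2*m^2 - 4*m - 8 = (m + 2)*(m^2 - 4) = (m - 2)*(m + 2)*(m + 2)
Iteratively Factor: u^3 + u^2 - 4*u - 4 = (u - 2)*(u^2 + 3*u + 2) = (u - 2)*(u + 2)*(u + 1)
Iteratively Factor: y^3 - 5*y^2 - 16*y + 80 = (y - 5)*(y^2 - 16) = (y - 5)*(y - 4)*(y + 4)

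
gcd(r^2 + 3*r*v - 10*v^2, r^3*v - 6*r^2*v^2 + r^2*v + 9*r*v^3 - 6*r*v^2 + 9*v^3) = 1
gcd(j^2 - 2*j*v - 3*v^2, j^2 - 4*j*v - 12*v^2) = 1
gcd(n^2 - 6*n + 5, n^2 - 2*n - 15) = n - 5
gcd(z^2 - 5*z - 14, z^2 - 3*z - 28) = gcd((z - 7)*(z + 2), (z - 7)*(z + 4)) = z - 7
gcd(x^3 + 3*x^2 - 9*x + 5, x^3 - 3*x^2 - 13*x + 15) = x - 1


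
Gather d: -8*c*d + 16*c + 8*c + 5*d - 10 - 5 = 24*c + d*(5 - 8*c) - 15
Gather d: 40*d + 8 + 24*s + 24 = 40*d + 24*s + 32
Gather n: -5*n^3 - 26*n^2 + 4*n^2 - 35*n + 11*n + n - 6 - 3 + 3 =-5*n^3 - 22*n^2 - 23*n - 6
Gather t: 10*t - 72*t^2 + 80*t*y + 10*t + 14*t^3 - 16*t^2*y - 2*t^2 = 14*t^3 + t^2*(-16*y - 74) + t*(80*y + 20)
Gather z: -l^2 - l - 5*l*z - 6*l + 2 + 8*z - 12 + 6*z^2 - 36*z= -l^2 - 7*l + 6*z^2 + z*(-5*l - 28) - 10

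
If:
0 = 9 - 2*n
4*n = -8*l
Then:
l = -9/4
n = 9/2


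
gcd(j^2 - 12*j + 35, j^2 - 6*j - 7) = j - 7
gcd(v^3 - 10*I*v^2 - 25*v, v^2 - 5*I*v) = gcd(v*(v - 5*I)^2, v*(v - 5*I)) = v^2 - 5*I*v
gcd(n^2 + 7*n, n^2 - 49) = n + 7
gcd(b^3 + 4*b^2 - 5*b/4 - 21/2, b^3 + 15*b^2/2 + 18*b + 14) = b^2 + 11*b/2 + 7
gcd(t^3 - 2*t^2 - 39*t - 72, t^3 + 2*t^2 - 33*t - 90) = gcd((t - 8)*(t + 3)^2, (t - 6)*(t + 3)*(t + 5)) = t + 3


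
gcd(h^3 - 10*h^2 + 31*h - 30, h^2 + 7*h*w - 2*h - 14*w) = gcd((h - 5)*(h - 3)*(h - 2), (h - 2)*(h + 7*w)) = h - 2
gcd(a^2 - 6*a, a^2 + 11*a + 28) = 1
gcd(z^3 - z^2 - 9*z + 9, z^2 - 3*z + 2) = z - 1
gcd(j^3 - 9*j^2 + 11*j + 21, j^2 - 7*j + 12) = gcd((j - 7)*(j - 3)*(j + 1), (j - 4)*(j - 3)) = j - 3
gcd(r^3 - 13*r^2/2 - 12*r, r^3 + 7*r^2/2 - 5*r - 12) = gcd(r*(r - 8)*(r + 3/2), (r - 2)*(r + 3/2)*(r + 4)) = r + 3/2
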